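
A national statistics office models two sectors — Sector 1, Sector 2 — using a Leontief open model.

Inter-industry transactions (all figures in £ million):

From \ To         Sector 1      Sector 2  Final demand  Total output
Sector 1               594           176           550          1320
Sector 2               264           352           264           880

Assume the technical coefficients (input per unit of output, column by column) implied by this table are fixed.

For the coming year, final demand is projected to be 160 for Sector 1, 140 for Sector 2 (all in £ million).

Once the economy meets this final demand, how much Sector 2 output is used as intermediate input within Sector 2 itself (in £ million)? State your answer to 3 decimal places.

Technical coefficients a_ij = z_ij / X_j:
  a_11 = 594/1320 = 0.45, a_21 = 264/1320 = 0.20
  a_12 = 176/880 = 0.20, a_22 = 352/880 = 0.40
I − A =
  [   0.55    -0.20]
  [  -0.20     0.60]
det(I−A) = (0.55)(0.60) − (-0.20)(-0.20) = 0.2900
adj(I−A) = [[0.60, 0.20], [0.20, 0.55]]
(I − A)⁻¹ = adj(I−A) / det(I−A) ≈
  [   2.0690     0.6897]
  [   0.6897     1.8966]
First solve x = (I − A)⁻¹ d = adj(I−A)·d / det(I−A); in particular x_2 = (0.20·160 + 0.55·140) / 0.2900 = 109.00 / 0.2900 ≈ 375.86207.
Intermediate flow from 2 to 2: z_22 = a_22 · x_2 = 0.40 × 109.00 / 0.2900 = 43.60 / 0.2900 ≈ 150.345.

z_22 = 150.345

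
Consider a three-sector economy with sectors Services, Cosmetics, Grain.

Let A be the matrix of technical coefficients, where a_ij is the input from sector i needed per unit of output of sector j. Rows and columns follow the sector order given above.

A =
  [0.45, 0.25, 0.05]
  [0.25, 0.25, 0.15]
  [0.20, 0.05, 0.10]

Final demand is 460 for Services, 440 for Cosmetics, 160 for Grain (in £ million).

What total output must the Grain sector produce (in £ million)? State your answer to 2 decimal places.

I − A =
  [   0.55    -0.25    -0.05]
  [  -0.25     0.75    -0.15]
  [  -0.20    -0.05     0.90]
Cofactors of I−A, C_ij = (−1)^(i+j)·(minor ij) (rows/columns in the sector order above):
  C_11 = (0.75)(0.90) − (-0.15)(-0.05) = 0.6675
  C_12 = −[(-0.25)(0.90) − (-0.15)(-0.20)] = 0.2550
  C_13 = (-0.25)(-0.05) − (0.75)(-0.20) = 0.1625
  C_21 = −[(-0.25)(0.90) − (-0.05)(-0.05)] = 0.2275
  C_22 = (0.55)(0.90) − (-0.05)(-0.20) = 0.4850
  C_23 = −[(0.55)(-0.05) − (-0.25)(-0.20)] = 0.0775
  C_31 = (-0.25)(-0.15) − (-0.05)(0.75) = 0.0750
  C_32 = −[(0.55)(-0.15) − (-0.05)(-0.25)] = 0.0950
  C_33 = (0.55)(0.75) − (-0.25)(-0.25) = 0.3500
det(I−A) = Σ_j (I−A)_1j·C_1j = (0.55)(0.6675) + (-0.25)(0.2550) + (-0.05)(0.1625) = 0.29525
adj(I−A) = Cᵀ =
  [ 0.6675   0.2275   0.0750]
  [ 0.2550   0.4850   0.0950]
  [ 0.1625   0.0775   0.3500]
(I − A)⁻¹ = adj(I−A) / det(I−A) ≈
  [   2.2608     0.7705     0.2540]
  [   0.8637     1.6427     0.3218]
  [   0.5504     0.2625     1.1854]
x = (I − A)⁻¹ d = adj(I−A)·d / det(I−A), with det(I−A) = 0.29525:
  x_S = (0.6675·460 + 0.2275·440 + 0.0750·160) / 0.29525 = 419.15 / 0.29525 ≈ 1419.64
  x_C = (0.2550·460 + 0.4850·440 + 0.0950·160) / 0.29525 = 345.90 / 0.29525 ≈ 1171.55
  x_G = (0.1625·460 + 0.0775·440 + 0.3500·160) / 0.29525 = 164.85 / 0.29525 ≈ 558.34

x_G = 558.34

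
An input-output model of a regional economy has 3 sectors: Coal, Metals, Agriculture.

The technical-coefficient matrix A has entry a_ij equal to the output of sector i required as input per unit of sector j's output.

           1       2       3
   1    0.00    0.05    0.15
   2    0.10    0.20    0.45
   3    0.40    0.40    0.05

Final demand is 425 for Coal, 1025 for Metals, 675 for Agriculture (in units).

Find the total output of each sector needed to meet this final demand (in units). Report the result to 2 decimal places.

I − A =
  [   1.00    -0.05    -0.15]
  [  -0.10     0.80    -0.45]
  [  -0.40    -0.40     0.95]
Cofactors of I−A, C_ij = (−1)^(i+j)·(minor ij) (rows/columns in the sector order above):
  C_11 = (0.80)(0.95) − (-0.45)(-0.40) = 0.5800
  C_12 = −[(-0.10)(0.95) − (-0.45)(-0.40)] = 0.2750
  C_13 = (-0.10)(-0.40) − (0.80)(-0.40) = 0.3600
  C_21 = −[(-0.05)(0.95) − (-0.15)(-0.40)] = 0.1075
  C_22 = (1.00)(0.95) − (-0.15)(-0.40) = 0.8900
  C_23 = −[(1.00)(-0.40) − (-0.05)(-0.40)] = 0.4200
  C_31 = (-0.05)(-0.45) − (-0.15)(0.80) = 0.1425
  C_32 = −[(1.00)(-0.45) − (-0.15)(-0.10)] = 0.4650
  C_33 = (1.00)(0.80) − (-0.05)(-0.10) = 0.7950
det(I−A) = Σ_j (I−A)_1j·C_1j = (1.00)(0.5800) + (-0.05)(0.2750) + (-0.15)(0.3600) = 0.51225
adj(I−A) = Cᵀ =
  [ 0.5800   0.1075   0.1425]
  [ 0.2750   0.8900   0.4650]
  [ 0.3600   0.4200   0.7950]
(I − A)⁻¹ = adj(I−A) / det(I−A) ≈
  [   1.1323     0.2099     0.2782]
  [   0.5368     1.7374     0.9078]
  [   0.7028     0.8199     1.5520]
x = (I − A)⁻¹ d = adj(I−A)·d / det(I−A), with det(I−A) = 0.51225:
  x_1 = (0.5800·425 + 0.1075·1025 + 0.1425·675) / 0.51225 = 452.875 / 0.51225 ≈ 884.09
  x_2 = (0.2750·425 + 0.8900·1025 + 0.4650·675) / 0.51225 = 1343.00 / 0.51225 ≈ 2621.77
  x_3 = (0.3600·425 + 0.4200·1025 + 0.7950·675) / 0.51225 = 1120.125 / 0.51225 ≈ 2186.68

x_1 = 884.09, x_2 = 2621.77, x_3 = 2186.68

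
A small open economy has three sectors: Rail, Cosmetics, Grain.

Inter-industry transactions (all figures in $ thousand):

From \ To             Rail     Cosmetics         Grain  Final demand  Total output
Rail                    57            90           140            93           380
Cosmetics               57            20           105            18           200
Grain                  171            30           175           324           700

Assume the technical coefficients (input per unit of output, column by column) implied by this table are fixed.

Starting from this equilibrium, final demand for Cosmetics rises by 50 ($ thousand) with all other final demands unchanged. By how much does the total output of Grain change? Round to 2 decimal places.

Δx_G = 42.51

Technical coefficients a_ij = z_ij / X_j:
  a_RR = 57/380 = 0.15, a_CR = 57/380 = 0.15, a_GR = 171/380 = 0.45
  a_RC = 90/200 = 0.45, a_CC = 20/200 = 0.10, a_GC = 30/200 = 0.15
  a_RG = 140/700 = 0.20, a_CG = 105/700 = 0.15, a_GG = 175/700 = 0.25
I − A =
  [   0.85    -0.45    -0.20]
  [  -0.15     0.90    -0.15]
  [  -0.45    -0.15     0.75]
Cofactors of I−A, C_ij = (−1)^(i+j)·(minor ij) (rows/columns in the sector order above):
  C_11 = (0.90)(0.75) − (-0.15)(-0.15) = 0.6525
  C_12 = −[(-0.15)(0.75) − (-0.15)(-0.45)] = 0.1800
  C_13 = (-0.15)(-0.15) − (0.90)(-0.45) = 0.4275
  C_21 = −[(-0.45)(0.75) − (-0.20)(-0.15)] = 0.3675
  C_22 = (0.85)(0.75) − (-0.20)(-0.45) = 0.5475
  C_23 = −[(0.85)(-0.15) − (-0.45)(-0.45)] = 0.3300
  C_31 = (-0.45)(-0.15) − (-0.20)(0.90) = 0.2475
  C_32 = −[(0.85)(-0.15) − (-0.20)(-0.15)] = 0.1575
  C_33 = (0.85)(0.90) − (-0.45)(-0.15) = 0.6975
det(I−A) = Σ_j (I−A)_1j·C_1j = (0.85)(0.6525) + (-0.45)(0.1800) + (-0.20)(0.4275) = 0.388125
adj(I−A) = Cᵀ =
  [ 0.6525   0.3675   0.2475]
  [ 0.1800   0.5475   0.1575]
  [ 0.4275   0.3300   0.6975]
(I − A)⁻¹ = adj(I−A) / det(I−A) ≈
  [   1.6812     0.9469     0.6377]
  [   0.4638     1.4106     0.4058]
  [   1.1014     0.8502     1.7971]
Δx = (I − A)⁻¹ Δd with Δd having +50 in the Cosmetics component and 0 elsewhere.
So Δx_G = L_GC · (+50), where L_GC = adj(I−A)_GC / det(I−A) = 0.3300 / 0.388125.
Δx_G = 0.3300 × (+50) / 0.388125 = 16.50 / 0.388125 ≈ 42.51.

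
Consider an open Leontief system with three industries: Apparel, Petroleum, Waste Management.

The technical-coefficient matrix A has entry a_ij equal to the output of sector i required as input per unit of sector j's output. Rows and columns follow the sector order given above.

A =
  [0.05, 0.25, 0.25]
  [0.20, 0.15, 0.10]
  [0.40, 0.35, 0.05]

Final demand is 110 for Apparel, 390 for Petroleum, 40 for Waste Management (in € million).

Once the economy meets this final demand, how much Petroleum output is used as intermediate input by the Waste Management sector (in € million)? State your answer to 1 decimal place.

I − A =
  [   0.95    -0.25    -0.25]
  [  -0.20     0.85    -0.10]
  [  -0.40    -0.35     0.95]
Cofactors of I−A, C_ij = (−1)^(i+j)·(minor ij) (rows/columns in the sector order above):
  C_11 = (0.85)(0.95) − (-0.10)(-0.35) = 0.7725
  C_12 = −[(-0.20)(0.95) − (-0.10)(-0.40)] = 0.2300
  C_13 = (-0.20)(-0.35) − (0.85)(-0.40) = 0.4100
  C_21 = −[(-0.25)(0.95) − (-0.25)(-0.35)] = 0.3250
  C_22 = (0.95)(0.95) − (-0.25)(-0.40) = 0.8025
  C_23 = −[(0.95)(-0.35) − (-0.25)(-0.40)] = 0.4325
  C_31 = (-0.25)(-0.10) − (-0.25)(0.85) = 0.2375
  C_32 = −[(0.95)(-0.10) − (-0.25)(-0.20)] = 0.1450
  C_33 = (0.95)(0.85) − (-0.25)(-0.20) = 0.7575
det(I−A) = Σ_j (I−A)_1j·C_1j = (0.95)(0.7725) + (-0.25)(0.2300) + (-0.25)(0.4100) = 0.573875
adj(I−A) = Cᵀ =
  [ 0.7725   0.3250   0.2375]
  [ 0.2300   0.8025   0.1450]
  [ 0.4100   0.4325   0.7575]
(I − A)⁻¹ = adj(I−A) / det(I−A) ≈
  [   1.3461     0.5663     0.4139]
  [   0.4008     1.3984     0.2527]
  [   0.7144     0.7536     1.3200]
First solve x = (I − A)⁻¹ d = adj(I−A)·d / det(I−A); in particular x_W = (0.4100·110 + 0.4325·390 + 0.7575·40) / 0.573875 = 244.075 / 0.573875 ≈ 425.310.
Intermediate flow from P to W: z_PW = a_PW · x_W = 0.10 × 244.075 / 0.573875 = 24.4075 / 0.573875 ≈ 42.5.

z_PW = 42.5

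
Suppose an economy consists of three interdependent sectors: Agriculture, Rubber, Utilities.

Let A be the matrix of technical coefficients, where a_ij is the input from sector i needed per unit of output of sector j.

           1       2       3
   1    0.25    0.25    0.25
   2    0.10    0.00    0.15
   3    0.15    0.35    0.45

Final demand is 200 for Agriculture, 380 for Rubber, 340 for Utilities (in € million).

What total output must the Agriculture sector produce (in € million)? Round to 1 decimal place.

x_1 = 919.5

I − A =
  [   0.75    -0.25    -0.25]
  [  -0.10     1.00    -0.15]
  [  -0.15    -0.35     0.55]
Cofactors of I−A, C_ij = (−1)^(i+j)·(minor ij) (rows/columns in the sector order above):
  C_11 = (1.00)(0.55) − (-0.15)(-0.35) = 0.4975
  C_12 = −[(-0.10)(0.55) − (-0.15)(-0.15)] = 0.0775
  C_13 = (-0.10)(-0.35) − (1.00)(-0.15) = 0.1850
  C_21 = −[(-0.25)(0.55) − (-0.25)(-0.35)] = 0.2250
  C_22 = (0.75)(0.55) − (-0.25)(-0.15) = 0.3750
  C_23 = −[(0.75)(-0.35) − (-0.25)(-0.15)] = 0.3000
  C_31 = (-0.25)(-0.15) − (-0.25)(1.00) = 0.2875
  C_32 = −[(0.75)(-0.15) − (-0.25)(-0.10)] = 0.1375
  C_33 = (0.75)(1.00) − (-0.25)(-0.10) = 0.7250
det(I−A) = Σ_j (I−A)_1j·C_1j = (0.75)(0.4975) + (-0.25)(0.0775) + (-0.25)(0.1850) = 0.3075
adj(I−A) = Cᵀ =
  [ 0.4975   0.2250   0.2875]
  [ 0.0775   0.3750   0.1375]
  [ 0.1850   0.3000   0.7250]
(I − A)⁻¹ = adj(I−A) / det(I−A) ≈
  [   1.6179     0.7317     0.9350]
  [   0.2520     1.2195     0.4472]
  [   0.6016     0.9756     2.3577]
x = (I − A)⁻¹ d = adj(I−A)·d / det(I−A), with det(I−A) = 0.3075:
  x_1 = (0.4975·200 + 0.2250·380 + 0.2875·340) / 0.3075 = 282.75 / 0.3075 ≈ 919.5
  x_2 = (0.0775·200 + 0.3750·380 + 0.1375·340) / 0.3075 = 204.75 / 0.3075 ≈ 665.9
  x_3 = (0.1850·200 + 0.3000·380 + 0.7250·340) / 0.3075 = 397.50 / 0.3075 ≈ 1292.7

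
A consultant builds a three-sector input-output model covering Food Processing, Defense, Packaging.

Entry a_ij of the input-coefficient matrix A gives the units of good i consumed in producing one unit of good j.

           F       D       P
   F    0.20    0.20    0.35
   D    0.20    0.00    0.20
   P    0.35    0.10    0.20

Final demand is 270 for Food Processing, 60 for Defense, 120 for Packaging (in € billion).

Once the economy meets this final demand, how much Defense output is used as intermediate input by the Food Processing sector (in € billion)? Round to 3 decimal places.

z_DF = 120.000

I − A =
  [   0.80    -0.20    -0.35]
  [  -0.20     1.00    -0.20]
  [  -0.35    -0.10     0.80]
Cofactors of I−A, C_ij = (−1)^(i+j)·(minor ij) (rows/columns in the sector order above):
  C_11 = (1.00)(0.80) − (-0.20)(-0.10) = 0.7800
  C_12 = −[(-0.20)(0.80) − (-0.20)(-0.35)] = 0.2300
  C_13 = (-0.20)(-0.10) − (1.00)(-0.35) = 0.3700
  C_21 = −[(-0.20)(0.80) − (-0.35)(-0.10)] = 0.1950
  C_22 = (0.80)(0.80) − (-0.35)(-0.35) = 0.5175
  C_23 = −[(0.80)(-0.10) − (-0.20)(-0.35)] = 0.1500
  C_31 = (-0.20)(-0.20) − (-0.35)(1.00) = 0.3900
  C_32 = −[(0.80)(-0.20) − (-0.35)(-0.20)] = 0.2300
  C_33 = (0.80)(1.00) − (-0.20)(-0.20) = 0.7600
det(I−A) = Σ_j (I−A)_1j·C_1j = (0.80)(0.7800) + (-0.20)(0.2300) + (-0.35)(0.3700) = 0.4485
adj(I−A) = Cᵀ =
  [ 0.7800   0.1950   0.3900]
  [ 0.2300   0.5175   0.2300]
  [ 0.3700   0.1500   0.7600]
(I − A)⁻¹ = adj(I−A) / det(I−A) ≈
  [   1.7391     0.4348     0.8696]
  [   0.5128     1.1538     0.5128]
  [   0.8250     0.3344     1.6945]
First solve x = (I − A)⁻¹ d = adj(I−A)·d / det(I−A); in particular x_F = (0.7800·270 + 0.1950·60 + 0.3900·120) / 0.4485 = 269.10 / 0.4485 = 600.00000.
Intermediate flow from D to F: z_DF = a_DF · x_F = 0.20 × 269.10 / 0.4485 = 53.82 / 0.4485 = 120.000.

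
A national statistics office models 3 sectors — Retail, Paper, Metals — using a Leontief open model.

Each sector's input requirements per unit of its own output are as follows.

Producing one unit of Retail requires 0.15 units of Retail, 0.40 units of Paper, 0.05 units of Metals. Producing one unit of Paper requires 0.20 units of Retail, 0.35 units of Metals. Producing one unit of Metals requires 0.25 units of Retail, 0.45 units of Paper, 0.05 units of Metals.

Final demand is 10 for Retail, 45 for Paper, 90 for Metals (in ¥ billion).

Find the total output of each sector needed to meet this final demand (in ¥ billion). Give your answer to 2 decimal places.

I − A =
  [   0.85    -0.20    -0.25]
  [  -0.40     1.00    -0.45]
  [  -0.05    -0.35     0.95]
Cofactors of I−A, C_ij = (−1)^(i+j)·(minor ij) (rows/columns in the sector order above):
  C_11 = (1.00)(0.95) − (-0.45)(-0.35) = 0.7925
  C_12 = −[(-0.40)(0.95) − (-0.45)(-0.05)] = 0.4025
  C_13 = (-0.40)(-0.35) − (1.00)(-0.05) = 0.1900
  C_21 = −[(-0.20)(0.95) − (-0.25)(-0.35)] = 0.2775
  C_22 = (0.85)(0.95) − (-0.25)(-0.05) = 0.7950
  C_23 = −[(0.85)(-0.35) − (-0.20)(-0.05)] = 0.3075
  C_31 = (-0.20)(-0.45) − (-0.25)(1.00) = 0.3400
  C_32 = −[(0.85)(-0.45) − (-0.25)(-0.40)] = 0.4825
  C_33 = (0.85)(1.00) − (-0.20)(-0.40) = 0.7700
det(I−A) = Σ_j (I−A)_1j·C_1j = (0.85)(0.7925) + (-0.20)(0.4025) + (-0.25)(0.1900) = 0.545625
adj(I−A) = Cᵀ =
  [ 0.7925   0.2775   0.3400]
  [ 0.4025   0.7950   0.4825]
  [ 0.1900   0.3075   0.7700]
(I − A)⁻¹ = adj(I−A) / det(I−A) ≈
  [   1.4525     0.5086     0.6231]
  [   0.7377     1.4570     0.8843]
  [   0.3482     0.5636     1.4112]
x = (I − A)⁻¹ d = adj(I−A)·d / det(I−A), with det(I−A) = 0.545625:
  x_R = (0.7925·10 + 0.2775·45 + 0.3400·90) / 0.545625 = 51.0125 / 0.545625 ≈ 93.49
  x_P = (0.4025·10 + 0.7950·45 + 0.4825·90) / 0.545625 = 83.225 / 0.545625 ≈ 152.53
  x_M = (0.1900·10 + 0.3075·45 + 0.7700·90) / 0.545625 = 85.0375 / 0.545625 ≈ 155.85

x_R = 93.49, x_P = 152.53, x_M = 155.85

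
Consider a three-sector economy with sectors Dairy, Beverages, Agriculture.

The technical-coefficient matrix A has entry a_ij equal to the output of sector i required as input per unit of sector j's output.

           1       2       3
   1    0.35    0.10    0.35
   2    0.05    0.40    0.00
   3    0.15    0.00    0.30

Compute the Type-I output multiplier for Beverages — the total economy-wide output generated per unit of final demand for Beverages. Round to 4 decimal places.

I − A =
  [   0.65    -0.10    -0.35]
  [  -0.05     0.60     0.00]
  [  -0.15     0.00     0.70]
Cofactors of I−A, C_ij = (−1)^(i+j)·(minor ij) (rows/columns in the sector order above):
  C_11 = (0.60)(0.70) − (0.00)(0.00) = 0.4200
  C_12 = −[(-0.05)(0.70) − (0.00)(-0.15)] = 0.0350
  C_13 = (-0.05)(0.00) − (0.60)(-0.15) = 0.0900
  C_21 = −[(-0.10)(0.70) − (-0.35)(0.00)] = 0.0700
  C_22 = (0.65)(0.70) − (-0.35)(-0.15) = 0.4025
  C_23 = −[(0.65)(0.00) − (-0.10)(-0.15)] = 0.0150
  C_31 = (-0.10)(0.00) − (-0.35)(0.60) = 0.2100
  C_32 = −[(0.65)(0.00) − (-0.35)(-0.05)] = 0.0175
  C_33 = (0.65)(0.60) − (-0.10)(-0.05) = 0.3850
det(I−A) = Σ_j (I−A)_1j·C_1j = (0.65)(0.4200) + (-0.10)(0.0350) + (-0.35)(0.0900) = 0.2380
adj(I−A) = Cᵀ =
  [ 0.4200   0.0700   0.2100]
  [ 0.0350   0.4025   0.0175]
  [ 0.0900   0.0150   0.3850]
(I − A)⁻¹ = adj(I−A) / det(I−A) ≈
  [   1.76471     0.29412     0.88235]
  [   0.14706     1.69118     0.07353]
  [   0.37815     0.06303     1.61765]
The output multiplier for sector j is the column-j sum of the Leontief inverse (I − A)⁻¹ = adj(I−A) / det(I−A).
Column 2 of adj(I−A): (0.0700, 0.4025, 0.0150); det(I−A) = 0.2380.
m_2 = (0.0700 + 0.4025 + 0.0150) / 0.2380 = 0.4875 / 0.2380 ≈ 2.0483.

m_2 = 2.0483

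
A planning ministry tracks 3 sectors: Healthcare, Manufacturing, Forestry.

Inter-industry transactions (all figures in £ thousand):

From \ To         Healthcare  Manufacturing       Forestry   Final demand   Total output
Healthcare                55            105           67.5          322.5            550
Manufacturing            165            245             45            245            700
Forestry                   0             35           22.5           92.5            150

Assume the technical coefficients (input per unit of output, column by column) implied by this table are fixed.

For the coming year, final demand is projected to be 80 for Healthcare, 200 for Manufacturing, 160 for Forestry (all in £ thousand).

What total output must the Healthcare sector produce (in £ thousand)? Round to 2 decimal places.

x_1 = 289.46

Technical coefficients a_ij = z_ij / X_j:
  a_11 = 55/550 = 0.10, a_21 = 165/550 = 0.30, a_31 = 0/550 = 0.00
  a_12 = 105/700 = 0.15, a_22 = 245/700 = 0.35, a_32 = 35/700 = 0.05
  a_13 = 67.5/150 = 0.45, a_23 = 45/150 = 0.30, a_33 = 22.5/150 = 0.15
I − A =
  [   0.90    -0.15    -0.45]
  [  -0.30     0.65    -0.30]
  [   0.00    -0.05     0.85]
Cofactors of I−A, C_ij = (−1)^(i+j)·(minor ij) (rows/columns in the sector order above):
  C_11 = (0.65)(0.85) − (-0.30)(-0.05) = 0.5375
  C_12 = −[(-0.30)(0.85) − (-0.30)(0.00)] = 0.2550
  C_13 = (-0.30)(-0.05) − (0.65)(0.00) = 0.0150
  C_21 = −[(-0.15)(0.85) − (-0.45)(-0.05)] = 0.1500
  C_22 = (0.90)(0.85) − (-0.45)(0.00) = 0.7650
  C_23 = −[(0.90)(-0.05) − (-0.15)(0.00)] = 0.0450
  C_31 = (-0.15)(-0.30) − (-0.45)(0.65) = 0.3375
  C_32 = −[(0.90)(-0.30) − (-0.45)(-0.30)] = 0.4050
  C_33 = (0.90)(0.65) − (-0.15)(-0.30) = 0.5400
det(I−A) = Σ_j (I−A)_1j·C_1j = (0.90)(0.5375) + (-0.15)(0.2550) + (-0.45)(0.0150) = 0.43875
adj(I−A) = Cᵀ =
  [ 0.5375   0.1500   0.3375]
  [ 0.2550   0.7650   0.4050]
  [ 0.0150   0.0450   0.5400]
(I − A)⁻¹ = adj(I−A) / det(I−A) ≈
  [   1.2251     0.3419     0.7692]
  [   0.5812     1.7436     0.9231]
  [   0.0342     0.1026     1.2308]
x = (I − A)⁻¹ d = adj(I−A)·d / det(I−A), with det(I−A) = 0.43875:
  x_1 = (0.5375·80 + 0.1500·200 + 0.3375·160) / 0.43875 = 127.00 / 0.43875 ≈ 289.46
  x_2 = (0.2550·80 + 0.7650·200 + 0.4050·160) / 0.43875 = 238.20 / 0.43875 ≈ 542.91
  x_3 = (0.0150·80 + 0.0450·200 + 0.5400·160) / 0.43875 = 96.60 / 0.43875 ≈ 220.17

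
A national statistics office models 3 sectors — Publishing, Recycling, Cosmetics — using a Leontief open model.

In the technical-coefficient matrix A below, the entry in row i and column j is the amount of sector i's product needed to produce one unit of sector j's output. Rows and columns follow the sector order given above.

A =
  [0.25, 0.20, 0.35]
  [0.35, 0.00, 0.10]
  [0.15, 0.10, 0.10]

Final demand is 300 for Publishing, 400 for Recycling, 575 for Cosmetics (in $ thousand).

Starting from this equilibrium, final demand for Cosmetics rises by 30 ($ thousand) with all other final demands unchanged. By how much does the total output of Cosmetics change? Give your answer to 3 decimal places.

I − A =
  [   0.75    -0.20    -0.35]
  [  -0.35     1.00    -0.10]
  [  -0.15    -0.10     0.90]
Cofactors of I−A, C_ij = (−1)^(i+j)·(minor ij) (rows/columns in the sector order above):
  C_11 = (1.00)(0.90) − (-0.10)(-0.10) = 0.8900
  C_12 = −[(-0.35)(0.90) − (-0.10)(-0.15)] = 0.3300
  C_13 = (-0.35)(-0.10) − (1.00)(-0.15) = 0.1850
  C_21 = −[(-0.20)(0.90) − (-0.35)(-0.10)] = 0.2150
  C_22 = (0.75)(0.90) − (-0.35)(-0.15) = 0.6225
  C_23 = −[(0.75)(-0.10) − (-0.20)(-0.15)] = 0.1050
  C_31 = (-0.20)(-0.10) − (-0.35)(1.00) = 0.3700
  C_32 = −[(0.75)(-0.10) − (-0.35)(-0.35)] = 0.1975
  C_33 = (0.75)(1.00) − (-0.20)(-0.35) = 0.6800
det(I−A) = Σ_j (I−A)_1j·C_1j = (0.75)(0.8900) + (-0.20)(0.3300) + (-0.35)(0.1850) = 0.53675
adj(I−A) = Cᵀ =
  [ 0.8900   0.2150   0.3700]
  [ 0.3300   0.6225   0.1975]
  [ 0.1850   0.1050   0.6800]
(I − A)⁻¹ = adj(I−A) / det(I−A) ≈
  [   1.6581     0.4006     0.6893]
  [   0.6148     1.1598     0.3680]
  [   0.3447     0.1956     1.2669]
Δx = (I − A)⁻¹ Δd with Δd having +30 in the Cosmetics component and 0 elsewhere.
So Δx_3 = L_33 · (+30), where L_33 = adj(I−A)_33 / det(I−A) = 0.6800 / 0.53675.
Δx_3 = 0.6800 × (+30) / 0.53675 = 20.40 / 0.53675 ≈ 38.007.

Δx_3 = 38.007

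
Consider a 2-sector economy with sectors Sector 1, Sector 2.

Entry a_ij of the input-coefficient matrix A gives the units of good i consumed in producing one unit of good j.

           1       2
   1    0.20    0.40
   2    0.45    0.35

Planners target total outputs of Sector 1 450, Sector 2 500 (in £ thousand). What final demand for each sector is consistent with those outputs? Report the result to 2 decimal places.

I − A =
  [   0.80    -0.40]
  [  -0.45     0.65]
d = (I − A) x:
  d_1 = (+0.80)·450 + (-0.40)·500 = 160.00
  d_2 = (-0.45)·450 + (+0.65)·500 = 122.50

d_1 = 160.00, d_2 = 122.50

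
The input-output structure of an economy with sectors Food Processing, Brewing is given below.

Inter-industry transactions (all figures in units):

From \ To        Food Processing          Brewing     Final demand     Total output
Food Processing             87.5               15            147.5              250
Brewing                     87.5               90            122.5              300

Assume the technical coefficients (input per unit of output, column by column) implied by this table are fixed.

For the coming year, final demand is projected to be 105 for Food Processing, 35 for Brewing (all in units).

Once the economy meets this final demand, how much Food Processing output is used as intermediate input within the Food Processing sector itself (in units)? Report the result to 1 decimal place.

z_FF = 60.2

Technical coefficients a_ij = z_ij / X_j:
  a_FF = 87.5/250 = 0.35, a_BF = 87.5/250 = 0.35
  a_FB = 15/300 = 0.05, a_BB = 90/300 = 0.30
I − A =
  [   0.65    -0.05]
  [  -0.35     0.70]
det(I−A) = (0.65)(0.70) − (-0.05)(-0.35) = 0.4375
adj(I−A) = [[0.70, 0.05], [0.35, 0.65]]
(I − A)⁻¹ = adj(I−A) / det(I−A) ≈
  [   1.6000     0.1143]
  [   0.8000     1.4857]
First solve x = (I − A)⁻¹ d = adj(I−A)·d / det(I−A); in particular x_F = (0.70·105 + 0.05·35) / 0.4375 = 75.25 / 0.4375 = 172.000.
Intermediate flow from F to F: z_FF = a_FF · x_F = 0.35 × 75.25 / 0.4375 = 26.3375 / 0.4375 = 60.2.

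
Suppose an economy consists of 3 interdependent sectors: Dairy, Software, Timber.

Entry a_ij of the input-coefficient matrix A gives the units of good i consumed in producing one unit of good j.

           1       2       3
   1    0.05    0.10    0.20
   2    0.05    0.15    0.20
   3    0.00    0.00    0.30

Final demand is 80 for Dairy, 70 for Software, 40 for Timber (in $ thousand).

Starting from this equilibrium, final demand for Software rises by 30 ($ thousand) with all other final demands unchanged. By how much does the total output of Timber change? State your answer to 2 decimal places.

Δx_3 = 0.00

I − A =
  [   0.95    -0.10    -0.20]
  [  -0.05     0.85    -0.20]
  [   0.00     0.00     0.70]
Cofactors of I−A, C_ij = (−1)^(i+j)·(minor ij) (rows/columns in the sector order above):
  C_11 = (0.85)(0.70) − (-0.20)(0.00) = 0.5950
  C_12 = −[(-0.05)(0.70) − (-0.20)(0.00)] = 0.0350
  C_13 = (-0.05)(0.00) − (0.85)(0.00) = 0.0000
  C_21 = −[(-0.10)(0.70) − (-0.20)(0.00)] = 0.0700
  C_22 = (0.95)(0.70) − (-0.20)(0.00) = 0.6650
  C_23 = −[(0.95)(0.00) − (-0.10)(0.00)] = 0.0000
  C_31 = (-0.10)(-0.20) − (-0.20)(0.85) = 0.1900
  C_32 = −[(0.95)(-0.20) − (-0.20)(-0.05)] = 0.2000
  C_33 = (0.95)(0.85) − (-0.10)(-0.05) = 0.8025
det(I−A) = Σ_j (I−A)_1j·C_1j = (0.95)(0.5950) + (-0.10)(0.0350) + (-0.20)(0.0000) = 0.56175
adj(I−A) = Cᵀ =
  [ 0.5950   0.0700   0.1900]
  [ 0.0350   0.6650   0.2000]
  [ 0.0000   0.0000   0.8025]
(I − A)⁻¹ = adj(I−A) / det(I−A) ≈
  [   1.0592     0.1246     0.3382]
  [   0.0623     1.1838     0.3560]
  [   0.0000     0.0000     1.4286]
Δx = (I − A)⁻¹ Δd with Δd having +30 in the Software component and 0 elsewhere.
So Δx_3 = L_32 · (+30), where L_32 = adj(I−A)_32 / det(I−A) = 0.0000 / 0.56175.
Δx_3 = 0.0000 × (+30) / 0.56175 = 0.00 / 0.56175 = 0.00.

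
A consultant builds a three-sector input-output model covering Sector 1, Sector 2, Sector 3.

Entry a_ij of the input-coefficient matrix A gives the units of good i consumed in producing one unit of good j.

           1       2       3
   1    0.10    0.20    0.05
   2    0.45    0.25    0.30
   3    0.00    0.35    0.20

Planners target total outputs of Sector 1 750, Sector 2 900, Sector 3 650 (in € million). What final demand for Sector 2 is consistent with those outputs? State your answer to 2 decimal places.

d_2 = 142.50

I − A =
  [   0.90    -0.20    -0.05]
  [  -0.45     0.75    -0.30]
  [   0.00    -0.35     0.80]
d = (I − A) x:
  d_1 = (+0.90)·750 + (-0.20)·900 + (-0.05)·650 = 462.50
  d_2 = (-0.45)·750 + (+0.75)·900 + (-0.30)·650 = 142.50
  d_3 = (+0.00)·750 + (-0.35)·900 + (+0.80)·650 = 205.00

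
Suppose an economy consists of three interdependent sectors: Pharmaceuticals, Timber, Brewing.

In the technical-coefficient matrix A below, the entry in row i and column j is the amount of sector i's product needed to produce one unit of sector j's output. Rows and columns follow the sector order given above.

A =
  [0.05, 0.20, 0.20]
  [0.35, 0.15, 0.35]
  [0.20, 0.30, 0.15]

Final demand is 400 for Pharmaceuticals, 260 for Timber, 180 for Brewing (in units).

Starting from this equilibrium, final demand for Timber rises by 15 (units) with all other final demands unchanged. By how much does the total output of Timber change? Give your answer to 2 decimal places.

I − A =
  [   0.95    -0.20    -0.20]
  [  -0.35     0.85    -0.35]
  [  -0.20    -0.30     0.85]
Cofactors of I−A, C_ij = (−1)^(i+j)·(minor ij) (rows/columns in the sector order above):
  C_11 = (0.85)(0.85) − (-0.35)(-0.30) = 0.6175
  C_12 = −[(-0.35)(0.85) − (-0.35)(-0.20)] = 0.3675
  C_13 = (-0.35)(-0.30) − (0.85)(-0.20) = 0.2750
  C_21 = −[(-0.20)(0.85) − (-0.20)(-0.30)] = 0.2300
  C_22 = (0.95)(0.85) − (-0.20)(-0.20) = 0.7675
  C_23 = −[(0.95)(-0.30) − (-0.20)(-0.20)] = 0.3250
  C_31 = (-0.20)(-0.35) − (-0.20)(0.85) = 0.2400
  C_32 = −[(0.95)(-0.35) − (-0.20)(-0.35)] = 0.4025
  C_33 = (0.95)(0.85) − (-0.20)(-0.35) = 0.7375
det(I−A) = Σ_j (I−A)_1j·C_1j = (0.95)(0.6175) + (-0.20)(0.3675) + (-0.20)(0.2750) = 0.458125
adj(I−A) = Cᵀ =
  [ 0.6175   0.2300   0.2400]
  [ 0.3675   0.7675   0.4025]
  [ 0.2750   0.3250   0.7375]
(I − A)⁻¹ = adj(I−A) / det(I−A) ≈
  [   1.3479     0.5020     0.5239]
  [   0.8022     1.6753     0.8786]
  [   0.6003     0.7094     1.6098]
Δx = (I − A)⁻¹ Δd with Δd having +15 in the Timber component and 0 elsewhere.
So Δx_2 = L_22 · (+15), where L_22 = adj(I−A)_22 / det(I−A) = 0.7675 / 0.458125.
Δx_2 = 0.7675 × (+15) / 0.458125 = 11.5125 / 0.458125 ≈ 25.13.

Δx_2 = 25.13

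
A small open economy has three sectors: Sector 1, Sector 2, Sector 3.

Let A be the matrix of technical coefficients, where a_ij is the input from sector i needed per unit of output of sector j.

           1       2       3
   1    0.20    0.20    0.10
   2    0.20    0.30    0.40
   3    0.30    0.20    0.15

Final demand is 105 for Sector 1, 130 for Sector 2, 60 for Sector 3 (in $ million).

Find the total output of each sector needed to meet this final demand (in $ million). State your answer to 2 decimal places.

x_1 = 266.79, x_2 = 411.40, x_3 = 261.55

I − A =
  [   0.80    -0.20    -0.10]
  [  -0.20     0.70    -0.40]
  [  -0.30    -0.20     0.85]
Cofactors of I−A, C_ij = (−1)^(i+j)·(minor ij) (rows/columns in the sector order above):
  C_11 = (0.70)(0.85) − (-0.40)(-0.20) = 0.5150
  C_12 = −[(-0.20)(0.85) − (-0.40)(-0.30)] = 0.2900
  C_13 = (-0.20)(-0.20) − (0.70)(-0.30) = 0.2500
  C_21 = −[(-0.20)(0.85) − (-0.10)(-0.20)] = 0.1900
  C_22 = (0.80)(0.85) − (-0.10)(-0.30) = 0.6500
  C_23 = −[(0.80)(-0.20) − (-0.20)(-0.30)] = 0.2200
  C_31 = (-0.20)(-0.40) − (-0.10)(0.70) = 0.1500
  C_32 = −[(0.80)(-0.40) − (-0.10)(-0.20)] = 0.3400
  C_33 = (0.80)(0.70) − (-0.20)(-0.20) = 0.5200
det(I−A) = Σ_j (I−A)_1j·C_1j = (0.80)(0.5150) + (-0.20)(0.2900) + (-0.10)(0.2500) = 0.3290
adj(I−A) = Cᵀ =
  [ 0.5150   0.1900   0.1500]
  [ 0.2900   0.6500   0.3400]
  [ 0.2500   0.2200   0.5200]
(I − A)⁻¹ = adj(I−A) / det(I−A) ≈
  [   1.5653     0.5775     0.4559]
  [   0.8815     1.9757     1.0334]
  [   0.7599     0.6687     1.5805]
x = (I − A)⁻¹ d = adj(I−A)·d / det(I−A), with det(I−A) = 0.3290:
  x_1 = (0.5150·105 + 0.1900·130 + 0.1500·60) / 0.3290 = 87.775 / 0.3290 ≈ 266.79
  x_2 = (0.2900·105 + 0.6500·130 + 0.3400·60) / 0.3290 = 135.35 / 0.3290 ≈ 411.40
  x_3 = (0.2500·105 + 0.2200·130 + 0.5200·60) / 0.3290 = 86.05 / 0.3290 ≈ 261.55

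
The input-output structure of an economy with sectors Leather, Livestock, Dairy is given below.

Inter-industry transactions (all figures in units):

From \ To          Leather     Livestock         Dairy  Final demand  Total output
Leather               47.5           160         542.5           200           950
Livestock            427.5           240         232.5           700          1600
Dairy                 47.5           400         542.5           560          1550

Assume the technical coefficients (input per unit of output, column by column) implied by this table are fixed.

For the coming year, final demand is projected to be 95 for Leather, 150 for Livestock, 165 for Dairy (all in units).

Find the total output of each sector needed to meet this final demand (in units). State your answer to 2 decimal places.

Technical coefficients a_ij = z_ij / X_j:
  a_11 = 47.5/950 = 0.05, a_21 = 427.5/950 = 0.45, a_31 = 47.5/950 = 0.05
  a_12 = 160/1600 = 0.10, a_22 = 240/1600 = 0.15, a_32 = 400/1600 = 0.25
  a_13 = 542.5/1550 = 0.35, a_23 = 232.5/1550 = 0.15, a_33 = 542.5/1550 = 0.35
I − A =
  [   0.95    -0.10    -0.35]
  [  -0.45     0.85    -0.15]
  [  -0.05    -0.25     0.65]
Cofactors of I−A, C_ij = (−1)^(i+j)·(minor ij) (rows/columns in the sector order above):
  C_11 = (0.85)(0.65) − (-0.15)(-0.25) = 0.5150
  C_12 = −[(-0.45)(0.65) − (-0.15)(-0.05)] = 0.3000
  C_13 = (-0.45)(-0.25) − (0.85)(-0.05) = 0.1550
  C_21 = −[(-0.10)(0.65) − (-0.35)(-0.25)] = 0.1525
  C_22 = (0.95)(0.65) − (-0.35)(-0.05) = 0.6000
  C_23 = −[(0.95)(-0.25) − (-0.10)(-0.05)] = 0.2425
  C_31 = (-0.10)(-0.15) − (-0.35)(0.85) = 0.3125
  C_32 = −[(0.95)(-0.15) − (-0.35)(-0.45)] = 0.3000
  C_33 = (0.95)(0.85) − (-0.10)(-0.45) = 0.7625
det(I−A) = Σ_j (I−A)_1j·C_1j = (0.95)(0.5150) + (-0.10)(0.3000) + (-0.35)(0.1550) = 0.4050
adj(I−A) = Cᵀ =
  [ 0.5150   0.1525   0.3125]
  [ 0.3000   0.6000   0.3000]
  [ 0.1550   0.2425   0.7625]
(I − A)⁻¹ = adj(I−A) / det(I−A) ≈
  [   1.2716     0.3765     0.7716]
  [   0.7407     1.4815     0.7407]
  [   0.3827     0.5988     1.8827]
x = (I − A)⁻¹ d = adj(I−A)·d / det(I−A), with det(I−A) = 0.4050:
  x_1 = (0.5150·95 + 0.1525·150 + 0.3125·165) / 0.4050 = 123.3625 / 0.4050 ≈ 304.60
  x_2 = (0.3000·95 + 0.6000·150 + 0.3000·165) / 0.4050 = 168.00 / 0.4050 ≈ 414.81
  x_3 = (0.1550·95 + 0.2425·150 + 0.7625·165) / 0.4050 = 176.9125 / 0.4050 ≈ 436.82

x_1 = 304.60, x_2 = 414.81, x_3 = 436.82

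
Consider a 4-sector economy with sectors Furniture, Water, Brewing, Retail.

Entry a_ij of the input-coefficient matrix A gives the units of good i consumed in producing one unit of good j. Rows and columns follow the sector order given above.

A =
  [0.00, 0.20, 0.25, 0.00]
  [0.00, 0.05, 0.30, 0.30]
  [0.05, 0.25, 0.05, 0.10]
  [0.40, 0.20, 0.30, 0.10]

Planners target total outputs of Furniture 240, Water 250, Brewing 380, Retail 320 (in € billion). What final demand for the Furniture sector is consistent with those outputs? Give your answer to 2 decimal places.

I − A =
  [   1.00    -0.20    -0.25     0.00]
  [   0.00     0.95    -0.30    -0.30]
  [  -0.05    -0.25     0.95    -0.10]
  [  -0.40    -0.20    -0.30     0.90]
d = (I − A) x:
  d_1 = (+1.00)·240 + (-0.20)·250 + (-0.25)·380 + (+0.00)·320 = 95.00
  d_2 = (+0.00)·240 + (+0.95)·250 + (-0.30)·380 + (-0.30)·320 = 27.50
  d_3 = (-0.05)·240 + (-0.25)·250 + (+0.95)·380 + (-0.10)·320 = 254.50
  d_4 = (-0.40)·240 + (-0.20)·250 + (-0.30)·380 + (+0.90)·320 = 28.00

d_1 = 95.00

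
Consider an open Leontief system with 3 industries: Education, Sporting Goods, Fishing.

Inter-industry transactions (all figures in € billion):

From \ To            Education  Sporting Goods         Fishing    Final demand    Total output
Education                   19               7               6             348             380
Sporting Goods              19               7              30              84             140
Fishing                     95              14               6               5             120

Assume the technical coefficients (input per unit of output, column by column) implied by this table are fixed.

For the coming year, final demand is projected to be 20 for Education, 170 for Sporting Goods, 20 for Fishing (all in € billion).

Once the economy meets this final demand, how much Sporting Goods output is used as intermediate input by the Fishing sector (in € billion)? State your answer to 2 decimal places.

z_23 = 12.60

Technical coefficients a_ij = z_ij / X_j:
  a_11 = 19/380 = 0.05, a_21 = 19/380 = 0.05, a_31 = 95/380 = 0.25
  a_12 = 7/140 = 0.05, a_22 = 7/140 = 0.05, a_32 = 14/140 = 0.10
  a_13 = 6/120 = 0.05, a_23 = 30/120 = 0.25, a_33 = 6/120 = 0.05
I − A =
  [   0.95    -0.05    -0.05]
  [  -0.05     0.95    -0.25]
  [  -0.25    -0.10     0.95]
Cofactors of I−A, C_ij = (−1)^(i+j)·(minor ij) (rows/columns in the sector order above):
  C_11 = (0.95)(0.95) − (-0.25)(-0.10) = 0.8775
  C_12 = −[(-0.05)(0.95) − (-0.25)(-0.25)] = 0.1100
  C_13 = (-0.05)(-0.10) − (0.95)(-0.25) = 0.2425
  C_21 = −[(-0.05)(0.95) − (-0.05)(-0.10)] = 0.0525
  C_22 = (0.95)(0.95) − (-0.05)(-0.25) = 0.8900
  C_23 = −[(0.95)(-0.10) − (-0.05)(-0.25)] = 0.1075
  C_31 = (-0.05)(-0.25) − (-0.05)(0.95) = 0.0600
  C_32 = −[(0.95)(-0.25) − (-0.05)(-0.05)] = 0.2400
  C_33 = (0.95)(0.95) − (-0.05)(-0.05) = 0.9000
det(I−A) = Σ_j (I−A)_1j·C_1j = (0.95)(0.8775) + (-0.05)(0.1100) + (-0.05)(0.2425) = 0.8160
adj(I−A) = Cᵀ =
  [ 0.8775   0.0525   0.0600]
  [ 0.1100   0.8900   0.2400]
  [ 0.2425   0.1075   0.9000]
(I − A)⁻¹ = adj(I−A) / det(I−A) ≈
  [   1.0754     0.0643     0.0735]
  [   0.1348     1.0907     0.2941]
  [   0.2972     0.1317     1.1029]
First solve x = (I − A)⁻¹ d = adj(I−A)·d / det(I−A); in particular x_3 = (0.2425·20 + 0.1075·170 + 0.9000·20) / 0.8160 = 41.125 / 0.8160 ≈ 50.3983.
Intermediate flow from 2 to 3: z_23 = a_23 · x_3 = 0.25 × 41.125 / 0.8160 = 10.28125 / 0.8160 ≈ 12.60.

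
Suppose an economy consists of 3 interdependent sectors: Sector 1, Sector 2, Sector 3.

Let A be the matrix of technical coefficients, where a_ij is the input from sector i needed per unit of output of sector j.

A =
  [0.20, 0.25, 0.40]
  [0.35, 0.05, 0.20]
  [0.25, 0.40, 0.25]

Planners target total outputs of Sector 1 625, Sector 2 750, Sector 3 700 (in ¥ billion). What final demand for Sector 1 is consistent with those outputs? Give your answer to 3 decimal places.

I − A =
  [   0.80    -0.25    -0.40]
  [  -0.35     0.95    -0.20]
  [  -0.25    -0.40     0.75]
d = (I − A) x:
  d_1 = (+0.80)·625 + (-0.25)·750 + (-0.40)·700 = 32.500
  d_2 = (-0.35)·625 + (+0.95)·750 + (-0.20)·700 = 353.750
  d_3 = (-0.25)·625 + (-0.40)·750 + (+0.75)·700 = 68.750

d_1 = 32.500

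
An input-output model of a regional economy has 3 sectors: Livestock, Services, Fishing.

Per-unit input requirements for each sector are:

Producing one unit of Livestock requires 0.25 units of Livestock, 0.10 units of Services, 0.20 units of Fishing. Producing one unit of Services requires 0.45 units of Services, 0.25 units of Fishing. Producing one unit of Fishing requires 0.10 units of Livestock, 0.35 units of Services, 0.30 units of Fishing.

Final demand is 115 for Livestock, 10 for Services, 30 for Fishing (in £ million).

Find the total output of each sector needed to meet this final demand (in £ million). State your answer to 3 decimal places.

I − A =
  [   0.75     0.00    -0.10]
  [  -0.10     0.55    -0.35]
  [  -0.20    -0.25     0.70]
Cofactors of I−A, C_ij = (−1)^(i+j)·(minor ij) (rows/columns in the sector order above):
  C_11 = (0.55)(0.70) − (-0.35)(-0.25) = 0.2975
  C_12 = −[(-0.10)(0.70) − (-0.35)(-0.20)] = 0.1400
  C_13 = (-0.10)(-0.25) − (0.55)(-0.20) = 0.1350
  C_21 = −[(0.00)(0.70) − (-0.10)(-0.25)] = 0.0250
  C_22 = (0.75)(0.70) − (-0.10)(-0.20) = 0.5050
  C_23 = −[(0.75)(-0.25) − (0.00)(-0.20)] = 0.1875
  C_31 = (0.00)(-0.35) − (-0.10)(0.55) = 0.0550
  C_32 = −[(0.75)(-0.35) − (-0.10)(-0.10)] = 0.2725
  C_33 = (0.75)(0.55) − (0.00)(-0.10) = 0.4125
det(I−A) = Σ_j (I−A)_1j·C_1j = (0.75)(0.2975) + (0.00)(0.1400) + (-0.10)(0.1350) = 0.209625
adj(I−A) = Cᵀ =
  [ 0.2975   0.0250   0.0550]
  [ 0.1400   0.5050   0.2725]
  [ 0.1350   0.1875   0.4125]
(I − A)⁻¹ = adj(I−A) / det(I−A) ≈
  [   1.4192     0.1193     0.2624]
  [   0.6679     2.4091     1.2999]
  [   0.6440     0.8945     1.9678]
x = (I − A)⁻¹ d = adj(I−A)·d / det(I−A), with det(I−A) = 0.209625:
  x_1 = (0.2975·115 + 0.0250·10 + 0.0550·30) / 0.209625 = 36.1125 / 0.209625 ≈ 172.272
  x_2 = (0.1400·115 + 0.5050·10 + 0.2725·30) / 0.209625 = 29.325 / 0.209625 ≈ 139.893
  x_3 = (0.1350·115 + 0.1875·10 + 0.4125·30) / 0.209625 = 29.775 / 0.209625 ≈ 142.039

x_1 = 172.272, x_2 = 139.893, x_3 = 142.039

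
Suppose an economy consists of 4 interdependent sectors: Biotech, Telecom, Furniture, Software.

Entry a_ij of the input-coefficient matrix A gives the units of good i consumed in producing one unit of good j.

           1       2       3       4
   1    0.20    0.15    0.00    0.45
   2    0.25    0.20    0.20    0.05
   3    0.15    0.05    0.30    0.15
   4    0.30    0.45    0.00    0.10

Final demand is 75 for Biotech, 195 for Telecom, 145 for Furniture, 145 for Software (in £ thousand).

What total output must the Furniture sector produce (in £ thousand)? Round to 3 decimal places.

I − A =
  [   0.80    -0.15     0.00    -0.45]
  [  -0.25     0.80    -0.20    -0.05]
  [  -0.15    -0.05     0.70    -0.15]
  [  -0.30    -0.45     0.00     0.90]
Compute the cofactors C_ij = (−1)^(i+j)·(3×3 minor ij) of I−A; the adjugate is their transpose:
adj(I−A) = Cᵀ =
  [ 0.465750   0.236250   0.067500   0.257250]
  [ 0.204000   0.409500   0.117000   0.144250]
  [ 0.169500   0.140625   0.363375   0.153125]
  [ 0.257250   0.283500   0.081000   0.409250]
det(I−A) = Σ_j (I−A)_1j·C_1j = (0.80)(0.465750) + (-0.15)(0.204000) + (0.00)(0.169500) + (-0.45)(0.257250) = 0.2262375
(I − A)⁻¹ = adj(I−A) / det(I−A) ≈
  [   2.0587     1.0443     0.2984     1.1371]
  [   0.9017     1.8100     0.5172     0.6376]
  [   0.7492     0.6216     1.6062     0.6768]
  [   1.1371     1.2531     0.3580     1.8089]
x = (I − A)⁻¹ d = adj(I−A)·d / det(I−A), with det(I−A) = 0.2262375:
  x_1 = (0.465750·75 + 0.236250·195 + 0.067500·145 + 0.257250·145) / 0.2262375 = 128.08875 / 0.2262375 ≈ 566.169
  x_2 = (0.204000·75 + 0.409500·195 + 0.117000·145 + 0.144250·145) / 0.2262375 = 133.03375 / 0.2262375 ≈ 588.027
  x_3 = (0.169500·75 + 0.140625·195 + 0.363375·145 + 0.153125·145) / 0.2262375 = 115.026875 / 0.2262375 ≈ 508.434
  x_4 = (0.257250·75 + 0.283500·195 + 0.081000·145 + 0.409250·145) / 0.2262375 = 145.6625 / 0.2262375 ≈ 643.848

x_3 = 508.434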